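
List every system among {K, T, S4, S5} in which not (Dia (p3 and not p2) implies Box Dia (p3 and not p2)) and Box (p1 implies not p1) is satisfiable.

S4-tableau for the formula:
1. not (Dia (p3 and not p2) implies Box Dia (p3 and not p2)) and Box (p1 implies not p1), w0
2. not (Dia (p3 and not p2) implies Box Dia (p3 and not p2)), w0
3. Box (p1 implies not p1), w0
4. Dia (p3 and not p2), w0
5. not Box Dia (p3 and not p2), w0
6. p1 implies not p1, w0
7. not p1, w0
8. p3 and not p2, w1
9. p3, w1
10. not p2, w1
11. p1 implies not p1, w1
12. not p1, w1
13. not Dia (p3 and not p2), w2
14. p1 implies not p1, w2
15. not (p3 and not p2), w2
16. not p1, w2
17. p2, w2
Accessibility: w0Rw0, w0Rw1, w0Rw2, w1Rw1, w2Rw2
Complete open branch: satisfiable in S4, hence also in K, T (this S4-model is also a K-model and a T-model).
S5-tableau for the formula:
1. not (Dia (p3 and not p2) implies Box Dia (p3 and not p2)) and Box (p1 implies not p1), w0
2. not (Dia (p3 and not p2) implies Box Dia (p3 and not p2)), w0
3. Box (p1 implies not p1), w0
4. Dia (p3 and not p2), w0
5. not Box Dia (p3 and not p2), w0
6. p1 implies not p1, w0
7. not p1, w0
8. p3 and not p2, w1
9. p3, w1
10. not p2, w1
11. p1 implies not p1, w1
12. not p1, w1
13. not Dia (p3 and not p2), w2
14. p1 implies not p1, w2
15. not (p3 and not p2), w0
16. not (p3 and not p2), w1
17. not (p3 and not p2), w2
18. not p1, w2
19. p2, w0
20. p2, w1
Accessibility: w0Rw0, w0Rw1, w0Rw2, w1Rw0, w1Rw1, w1Rw2, w2Rw0, w2Rw1, w2Rw2
Branch closes: p2 and not p2 both at w1.
Every branch closes (one shown): unsatisfiable in S5.

K, T, S4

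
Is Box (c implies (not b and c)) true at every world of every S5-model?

No, not valid

Tableau for the negation not Box (c implies (not b and c)):
1. not Box (c implies (not b and c)), 0
2. not (c implies (not b and c)), 1
3. c, 1
4. not (not b and c), 1
5. b, 1
Accessibility: 0R0, 0R1, 1R0, 1R1
The negation has an open branch (countermodel exists).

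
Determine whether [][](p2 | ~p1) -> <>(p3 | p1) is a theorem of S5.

Not valid

Tableau for the negation ~([][](p2 | ~p1) -> <>(p3 | p1)):
1. ~([][](p2 | ~p1) -> <>(p3 | p1)), u
2. [][](p2 | ~p1), u
3. ~<>(p3 | p1), u
4. [](p2 | ~p1), u
5. ~(p3 | p1), u
6. ~p3, u
7. ~p1, u
8. p2 | ~p1, u
Accessibility: uRu
The negation has an open branch (countermodel exists).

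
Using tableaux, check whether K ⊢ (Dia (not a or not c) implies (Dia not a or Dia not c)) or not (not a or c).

Tableau for the negation not ((Dia (not a or not c) implies (Dia not a or Dia not c)) or not (not a or c)):
1. not ((Dia (not a or not c) implies (Dia not a or Dia not c)) or not (not a or c)), w0
2. not (Dia (not a or not c) implies (Dia not a or Dia not c)), w0   [neg-or-rule on 1]
3. not a or c, w0   [neg-or-rule on 1]
4. Dia (not a or not c), w0   [neg-implies-rule on 2]
5. not (Dia not a or Dia not c), w0   [neg-implies-rule on 2]
6. not Dia not a, w0   [neg-or-rule on 5]
7. not Dia not c, w0   [neg-or-rule on 5]
8. c, w0   [or-rule on 3 (branches; this branch)]
9. not a or not c, w1   [Dia-rule on 4: fresh world w1, w0Rw1]
10. a, w1   [neg-Dia-rule on 6 via w0Rw1]
11. c, w1   [neg-Dia-rule on 7 via w0Rw1]
12. not c, w1   [or-rule on 9 (branches; this branch)]
Accessibility: w0Rw1
Branch closes: c and not c both at w1.
All branches of the negation close; one closing branch shown above.

Yes, valid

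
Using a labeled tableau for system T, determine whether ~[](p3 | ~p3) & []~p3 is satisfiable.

1. ~[](p3 | ~p3) & []~p3, 0
2. ~[](p3 | ~p3), 0
3. []~p3, 0
4. ~p3, 0
5. ~(p3 | ~p3), 1
6. ~p3, 1
7. p3, 1
Accessibility: 0R0, 0R1, 1R1
Branch closes: p3 and ~p3 both at 1.
Every branch closes; the branch above is one of them.

Unsatisfiable (every branch closes)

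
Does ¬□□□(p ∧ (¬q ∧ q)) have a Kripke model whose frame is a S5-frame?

Satisfiable

1. ¬□□□(p ∧ (¬q ∧ q)), 0
2. ¬□□(p ∧ (¬q ∧ q)), 1
3. ¬□(p ∧ (¬q ∧ q)), 2
4. ¬(p ∧ (¬q ∧ q)), 3
5. ¬(¬q ∧ q), 3
6. ¬q, 3
Accessibility: 0R0, 0R1, 0R2, 0R3, 1R0, 1R1, 1R2, 1R3, 2R0, 2R1, 2R2, 2R3, 3R0, 3R1, 3R2, 3R3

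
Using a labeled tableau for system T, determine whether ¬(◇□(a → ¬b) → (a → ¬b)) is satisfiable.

Satisfiable

1. ¬(◇□(a → ¬b) → (a → ¬b)), u
2. ◇□(a → ¬b), u
3. ¬(a → ¬b), u
4. a, u
5. b, u
6. □(a → ¬b), v
7. a → ¬b, v
8. ¬b, v
Accessibility: uRu, uRv, vRv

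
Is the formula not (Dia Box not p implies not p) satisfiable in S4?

Satisfiable (open branch found)

1. not (Dia Box not p implies not p), 0
2. Dia Box not p, 0   [neg-implies-rule on 1]
3. p, 0   [neg-implies-rule on 1]
4. Box not p, 1   [Dia-rule on 2: fresh world 1, 0R1]
5. not p, 1   [Box-rule on 4 via 1R1]
Accessibility: 0R0, 0R1, 1R1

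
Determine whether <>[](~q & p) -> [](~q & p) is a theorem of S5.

Tableau for the negation ~(<>[](~q & p) -> [](~q & p)):
1. ~(<>[](~q & p) -> [](~q & p)), 0
2. <>[](~q & p), 0
3. ~[](~q & p), 0
4. [](~q & p), 1
5. ~q & p, 0
6. ~q, 0
7. p, 0
8. ~q & p, 1
9. ~q, 1
10. p, 1
11. ~(~q & p), 2
12. ~q & p, 2
13. ~q, 2
14. p, 2
15. ~p, 2
Accessibility: 0R0, 0R1, 0R2, 1R0, 1R1, 1R2, 2R0, 2R1, 2R2
Branch closes: p and ~p both at 2.
Every branch of the negation's tableau closes; the branch above is one of them.

Valid in S5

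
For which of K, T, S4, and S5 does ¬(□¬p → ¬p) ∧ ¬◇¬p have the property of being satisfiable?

T-tableau for the formula:
1. ¬(□¬p → ¬p) ∧ ¬◇¬p, w0
2. ¬(□¬p → ¬p), w0   [∧-rule on 1]
3. ¬◇¬p, w0   [∧-rule on 1]
4. □¬p, w0   [¬→-rule on 2]
5. p, w0   [¬→-rule on 2]
6. ¬p, w0   [□-rule on 4 via w0Rw0]
Accessibility: w0Rw0
Branch closes: p and ¬p both at w0.
Every branch closes (one shown): unsatisfiable in T, hence also in S4, S5 (every S4/S5-frame is a T-frame).
K-tableau for the formula:
1. ¬(□¬p → ¬p) ∧ ¬◇¬p, w0
2. ¬(□¬p → ¬p), w0   [∧-rule on 1]
3. ¬◇¬p, w0   [∧-rule on 1]
4. □¬p, w0   [¬→-rule on 2]
5. p, w0   [¬→-rule on 2]
Complete open branch: satisfiable in K.

K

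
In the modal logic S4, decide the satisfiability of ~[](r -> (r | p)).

No, unsatisfiable

1. ~[](r -> (r | p)), u
2. ~(r -> (r | p)), v
3. r, v
4. ~(r | p), v
5. ~r, v
6. ~p, v
Accessibility: uRu, uRv, vRv
Branch closes: r and ~r both at v.
(One branch shown.) All branches close.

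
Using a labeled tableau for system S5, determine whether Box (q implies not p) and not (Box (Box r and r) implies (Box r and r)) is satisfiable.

Unsatisfiable

1. Box (q implies not p) and not (Box (Box r and r) implies (Box r and r)), 0
2. Box (q implies not p), 0
3. not (Box (Box r and r) implies (Box r and r)), 0
4. Box (Box r and r), 0
5. not (Box r and r), 0
6. q implies not p, 0
7. Box r and r, 0
8. Box r, 0
9. r, 0
10. not Box r, 0
11. not p, 0
12. not r, 1
13. q implies not p, 1
14. Box r and r, 1
15. Box r, 1
16. r, 1
Accessibility: 0R0, 0R1, 1R0, 1R1
Branch closes: r and not r both at 1.
All branches of the tableau close; one closing branch shown above.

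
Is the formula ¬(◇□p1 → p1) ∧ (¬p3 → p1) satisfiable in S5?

1. ¬(◇□p1 → p1) ∧ (¬p3 → p1), 0
2. ¬(◇□p1 → p1), 0
3. ¬p3 → p1, 0
4. ◇□p1, 0
5. ¬p1, 0
6. p3, 0
7. □p1, 1
8. p1, 0
Accessibility: 0R0, 0R1, 1R0, 1R1
Branch closes: p1 and ¬p1 both at 0.
(One branch shown.) All branches close.

No, unsatisfiable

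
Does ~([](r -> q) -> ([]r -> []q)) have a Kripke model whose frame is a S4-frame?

1. ~([](r -> q) -> ([]r -> []q)), u
2. [](r -> q), u
3. ~([]r -> []q), u
4. []r, u
5. ~[]q, u
6. r -> q, u
7. r, u
8. q, u
9. ~q, v
10. r -> q, v
11. r, v
12. q, v
Accessibility: uRu, uRv, vRv
Branch closes: q and ~q both at v.
Every branch closes; the branch above is one of them.

Unsatisfiable (every branch closes)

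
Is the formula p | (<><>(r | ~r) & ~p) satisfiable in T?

1. p | (<><>(r | ~r) & ~p), 0
2. <><>(r | ~r) & ~p, 0
3. <><>(r | ~r), 0
4. ~p, 0
5. <>(r | ~r), 1
6. r | ~r, 2
7. ~r, 2
Accessibility: 0R0, 0R1, 1R1, 1R2, 2R2

Satisfiable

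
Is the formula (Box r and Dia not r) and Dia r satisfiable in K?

No, unsatisfiable

1. (Box r and Dia not r) and Dia r, w0
2. Box r and Dia not r, w0   [and-rule on 1]
3. Dia r, w0   [and-rule on 1]
4. Box r, w0   [and-rule on 2]
5. Dia not r, w0   [and-rule on 2]
6. r, w1   [Dia-rule on 3: fresh world w1, w0Rw1]
7. not r, w2   [Dia-rule on 5: fresh world w2, w0Rw2]
8. r, w2   [Box-rule on 4 via w0Rw2]
Accessibility: w0Rw1, w0Rw2
Branch closes: r and not r both at w2.
Every branch closes; the branch above is one of them.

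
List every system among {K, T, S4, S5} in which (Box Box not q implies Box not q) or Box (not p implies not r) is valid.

T, S4, S5

K-tableau for the negation not ((Box Box not q implies Box not q) or Box (not p implies not r)):
1. not ((Box Box not q implies Box not q) or Box (not p implies not r)), w0
2. not (Box Box not q implies Box not q), w0
3. not Box (not p implies not r), w0
4. Box Box not q, w0
5. not Box not q, w0
6. not (not p implies not r), w1
7. not p, w1
8. r, w1
9. Box not q, w1
10. q, w2
11. Box not q, w2
Accessibility: w0Rw1, w0Rw2
Complete open branch: countermodel on a K-frame, so not valid in K.
T-tableau for the negation not ((Box Box not q implies Box not q) or Box (not p implies not r)):
1. not ((Box Box not q implies Box not q) or Box (not p implies not r)), w0
2. not (Box Box not q implies Box not q), w0
3. not Box (not p implies not r), w0
4. Box Box not q, w0
5. not Box not q, w0
6. Box not q, w0
7. not q, w0
8. not (not p implies not r), w1
9. not p, w1
10. r, w1
11. Box not q, w1
12. not q, w1
13. q, w2
14. Box not q, w2
15. not q, w2
Accessibility: w0Rw0, w0Rw1, w0Rw2, w1Rw1, w2Rw2
Branch closes: q and not q both at w2.
Every branch closes (one shown): valid in T, hence also in S4, S5 (every theorem of T is a theorem of S4 and S5).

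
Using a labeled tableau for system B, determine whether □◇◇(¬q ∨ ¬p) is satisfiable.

1. □◇◇(¬q ∨ ¬p), u
2. ◇◇(¬q ∨ ¬p), u
3. ◇(¬q ∨ ¬p), v
4. ◇◇(¬q ∨ ¬p), v
5. ¬q ∨ ¬p, w
6. ¬p, w
7. ◇(¬q ∨ ¬p), x
8. ¬q ∨ ¬p, y
9. ¬p, y
Accessibility: uRu, uRv, vRu, vRv, vRw, vRx, wRv, wRw, xRv, xRx, xRy, yRx, yRy

Satisfiable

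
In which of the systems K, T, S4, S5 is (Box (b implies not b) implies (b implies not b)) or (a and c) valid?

K-tableau for the negation not ((Box (b implies not b) implies (b implies not b)) or (a and c)):
1. not ((Box (b implies not b) implies (b implies not b)) or (a and c)), w0
2. not (Box (b implies not b) implies (b implies not b)), w0
3. not (a and c), w0
4. Box (b implies not b), w0
5. not (b implies not b), w0
6. b, w0
7. not c, w0
Complete open branch: countermodel on a K-frame, so not valid in K.
T-tableau for the negation not ((Box (b implies not b) implies (b implies not b)) or (a and c)):
1. not ((Box (b implies not b) implies (b implies not b)) or (a and c)), w0
2. not (Box (b implies not b) implies (b implies not b)), w0
3. not (a and c), w0
4. Box (b implies not b), w0
5. not (b implies not b), w0
6. b, w0
7. b implies not b, w0
8. not c, w0
9. not b, w0
Accessibility: w0Rw0
Branch closes: b and not b both at w0.
Every branch closes (one shown): valid in T, hence also in S4, S5 (every theorem of T is a theorem of S4 and S5).

T, S4, S5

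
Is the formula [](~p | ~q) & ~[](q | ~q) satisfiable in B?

1. [](~p | ~q) & ~[](q | ~q), 0
2. [](~p | ~q), 0
3. ~[](q | ~q), 0
4. ~p | ~q, 0
5. ~q, 0
6. ~(q | ~q), 1
7. ~q, 1
8. q, 1
Accessibility: 0R0, 0R1, 1R0, 1R1
Branch closes: q and ~q both at 1.
(One branch shown.) All branches close.

No, unsatisfiable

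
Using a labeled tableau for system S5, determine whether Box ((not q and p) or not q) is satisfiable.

Yes, satisfiable

1. Box ((not q and p) or not q), u
2. (not q and p) or not q, u   [Box-rule on 1 via uRu]
3. not q, u   [or-rule on 2 (branches; this branch)]
Accessibility: uRu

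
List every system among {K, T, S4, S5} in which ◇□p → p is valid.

S5-tableau for the negation ¬(◇□p → p):
1. ¬(◇□p → p), u
2. ◇□p, u
3. ¬p, u
4. □p, v
5. p, u
Accessibility: uRu, uRv, vRu, vRv
Branch closes: p and ¬p both at u.
Every branch closes (one shown): valid in S5.
S4-tableau for the negation ¬(◇□p → p):
1. ¬(◇□p → p), u
2. ◇□p, u
3. ¬p, u
4. □p, v
5. p, v
Accessibility: uRu, uRv, vRv
Complete open branch: countermodel on an S4-frame, so not valid in S4, nor in K, T (the same frame is also a K-frame and a T-frame).

S5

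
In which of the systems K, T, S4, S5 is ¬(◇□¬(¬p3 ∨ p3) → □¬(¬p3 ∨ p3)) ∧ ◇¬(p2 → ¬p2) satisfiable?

K

T-tableau for the formula:
1. ¬(◇□¬(¬p3 ∨ p3) → □¬(¬p3 ∨ p3)) ∧ ◇¬(p2 → ¬p2), u
2. ¬(◇□¬(¬p3 ∨ p3) → □¬(¬p3 ∨ p3)), u
3. ◇¬(p2 → ¬p2), u
4. ◇□¬(¬p3 ∨ p3), u
5. ¬□¬(¬p3 ∨ p3), u
6. ¬(p2 → ¬p2), v
7. p2, v
8. □¬(¬p3 ∨ p3), w
9. ¬(¬p3 ∨ p3), w
10. p3, w
11. ¬p3, w
Accessibility: uRu, uRv, uRw, vRv, wRw
Branch closes: p3 and ¬p3 both at w.
Every branch closes (one shown): unsatisfiable in T, hence also in S4, S5 (every S4/S5-frame is a T-frame).
K-tableau for the formula:
1. ¬(◇□¬(¬p3 ∨ p3) → □¬(¬p3 ∨ p3)) ∧ ◇¬(p2 → ¬p2), u
2. ¬(◇□¬(¬p3 ∨ p3) → □¬(¬p3 ∨ p3)), u
3. ◇¬(p2 → ¬p2), u
4. ◇□¬(¬p3 ∨ p3), u
5. ¬□¬(¬p3 ∨ p3), u
6. ¬(p2 → ¬p2), v
7. p2, v
8. □¬(¬p3 ∨ p3), w
9. ¬p3 ∨ p3, x
10. p3, x
Accessibility: uRv, uRw, uRx
Complete open branch: satisfiable in K.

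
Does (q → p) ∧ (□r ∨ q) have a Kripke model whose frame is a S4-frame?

1. (q → p) ∧ (□r ∨ q), 0
2. q → p, 0
3. □r ∨ q, 0
4. p, 0
5. q, 0
Accessibility: 0R0

Satisfiable (open branch found)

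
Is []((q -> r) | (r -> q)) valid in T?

Valid in T

Tableau for the negation ~[]((q -> r) | (r -> q)):
1. ~[]((q -> r) | (r -> q)), w0
2. ~((q -> r) | (r -> q)), w1
3. ~(q -> r), w1
4. ~(r -> q), w1
5. q, w1
6. ~r, w1
7. r, w1
8. ~q, w1
Accessibility: w0Rw0, w0Rw1, w1Rw1
Branch closes: r and ~r both at w1.
All branches of the negation close; one closing branch shown above.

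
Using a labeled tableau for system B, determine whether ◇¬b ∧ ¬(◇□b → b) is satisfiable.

Unsatisfiable

1. ◇¬b ∧ ¬(◇□b → b), u
2. ◇¬b, u   [∧-rule on 1]
3. ¬(◇□b → b), u   [∧-rule on 1]
4. ◇□b, u   [¬→-rule on 3]
5. ¬b, u   [¬→-rule on 3]
6. ¬b, v   [◇-rule on 2: fresh world v, uRv]
7. □b, w   [◇-rule on 4: fresh world w, uRw]
8. b, u   [□-rule on 7 via wRu]
Accessibility: uRu, uRv, uRw, vRu, vRv, wRu, wRw
Branch closes: b and ¬b both at u.
(One branch shown.) All branches close.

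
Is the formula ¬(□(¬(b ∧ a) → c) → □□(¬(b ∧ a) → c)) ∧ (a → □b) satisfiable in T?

1. ¬(□(¬(b ∧ a) → c) → □□(¬(b ∧ a) → c)) ∧ (a → □b), w0
2. ¬(□(¬(b ∧ a) → c) → □□(¬(b ∧ a) → c)), w0   [∧-rule on 1]
3. a → □b, w0   [∧-rule on 1]
4. □(¬(b ∧ a) → c), w0   [¬→-rule on 2]
5. ¬□□(¬(b ∧ a) → c), w0   [¬→-rule on 2]
6. ¬(b ∧ a) → c, w0   [□-rule on 4 via w0Rw0]
7. □b, w0   [→-rule on 3 (branches; this branch)]
8. b, w0   [□-rule on 7 via w0Rw0]
9. c, w0   [→-rule on 6 (branches; this branch)]
10. ¬□(¬(b ∧ a) → c), w1   [¬□-rule on 5: fresh world w1, w0Rw1]
11. ¬(b ∧ a) → c, w1   [□-rule on 4 via w0Rw1]
12. b, w1   [□-rule on 7 via w0Rw1]
13. c, w1   [→-rule on 11 (branches; this branch)]
14. ¬(¬(b ∧ a) → c), w2   [¬□-rule on 10: fresh world w2, w1Rw2]
15. ¬(b ∧ a), w2   [¬→-rule on 14]
16. ¬c, w2   [¬→-rule on 14]
17. ¬a, w2   [¬∧-rule on 15 (branches; this branch)]
Accessibility: w0Rw0, w0Rw1, w1Rw1, w1Rw2, w2Rw2

Yes, satisfiable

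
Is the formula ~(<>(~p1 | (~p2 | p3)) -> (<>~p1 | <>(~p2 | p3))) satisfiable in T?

1. ~(<>(~p1 | (~p2 | p3)) -> (<>~p1 | <>(~p2 | p3))), w0
2. <>(~p1 | (~p2 | p3)), w0
3. ~(<>~p1 | <>(~p2 | p3)), w0
4. ~<>~p1, w0
5. ~<>(~p2 | p3), w0
6. p1, w0
7. ~(~p2 | p3), w0
8. p2, w0
9. ~p3, w0
10. ~p1 | (~p2 | p3), w1
11. p1, w1
12. ~(~p2 | p3), w1
13. p2, w1
14. ~p3, w1
15. ~p2 | p3, w1
16. p3, w1
Accessibility: w0Rw0, w0Rw1, w1Rw1
Branch closes: p3 and ~p3 both at w1.
(One branch shown.) All branches close.

No, unsatisfiable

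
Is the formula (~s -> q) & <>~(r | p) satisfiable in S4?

1. (~s -> q) & <>~(r | p), u
2. ~s -> q, u   [&-rule on 1]
3. <>~(r | p), u   [&-rule on 1]
4. q, u   [->-rule on 2 (branches; this branch)]
5. ~(r | p), v   [<>-rule on 3: fresh world v, uRv]
6. ~r, v   [~|-rule on 5]
7. ~p, v   [~|-rule on 5]
Accessibility: uRu, uRv, vRv

Satisfiable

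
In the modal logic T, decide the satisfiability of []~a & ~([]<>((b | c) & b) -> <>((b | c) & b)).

No, unsatisfiable

1. []~a & ~([]<>((b | c) & b) -> <>((b | c) & b)), 0
2. []~a, 0
3. ~([]<>((b | c) & b) -> <>((b | c) & b)), 0
4. []<>((b | c) & b), 0
5. ~<>((b | c) & b), 0
6. ~a, 0
7. <>((b | c) & b), 0
8. ~((b | c) & b), 0
9. ~(b | c), 0
10. ~b, 0
11. ~c, 0
12. (b | c) & b, 1
13. b | c, 1
14. b, 1
15. ~a, 1
16. <>((b | c) & b), 1
17. ~((b | c) & b), 1
18. c, 1
19. ~(b | c), 1
20. ~b, 1
21. ~c, 1
Accessibility: 0R0, 0R1, 1R1
Branch closes: b and ~b both at 1.
All branches of the tableau close; one closing branch shown above.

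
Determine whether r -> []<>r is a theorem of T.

Tableau for the negation ~(r -> []<>r):
1. ~(r -> []<>r), u
2. r, u
3. ~[]<>r, u
4. ~<>r, v
5. ~r, v
Accessibility: uRu, uRv, vRv
The negation has an open branch (countermodel exists).

Not valid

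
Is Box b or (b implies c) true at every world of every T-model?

Tableau for the negation not (Box b or (b implies c)):
1. not (Box b or (b implies c)), w0
2. not Box b, w0
3. not (b implies c), w0
4. b, w0
5. not c, w0
6. not b, w1
Accessibility: w0Rw0, w0Rw1, w1Rw1
The negation has an open branch (countermodel exists).

Invalid (countermodel exists)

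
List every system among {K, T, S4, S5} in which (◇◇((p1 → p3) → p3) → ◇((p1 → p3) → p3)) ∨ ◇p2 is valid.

T-tableau for the negation ¬((◇◇((p1 → p3) → p3) → ◇((p1 → p3) → p3)) ∨ ◇p2):
1. ¬((◇◇((p1 → p3) → p3) → ◇((p1 → p3) → p3)) ∨ ◇p2), w0
2. ¬(◇◇((p1 → p3) → p3) → ◇((p1 → p3) → p3)), w0
3. ¬◇p2, w0
4. ◇◇((p1 → p3) → p3), w0
5. ¬◇((p1 → p3) → p3), w0
6. ¬p2, w0
7. ¬((p1 → p3) → p3), w0
8. p1 → p3, w0
9. ¬p3, w0
10. ¬p1, w0
11. ◇((p1 → p3) → p3), w1
12. ¬p2, w1
13. ¬((p1 → p3) → p3), w1
14. p1 → p3, w1
15. ¬p3, w1
16. ¬p1, w1
17. (p1 → p3) → p3, w2
18. p3, w2
Accessibility: w0Rw0, w0Rw1, w1Rw1, w1Rw2, w2Rw2
Complete open branch: countermodel on a T-frame, so not valid in T, nor in K (the same frame is also a K-frame).
S4-tableau for the negation ¬((◇◇((p1 → p3) → p3) → ◇((p1 → p3) → p3)) ∨ ◇p2):
1. ¬((◇◇((p1 → p3) → p3) → ◇((p1 → p3) → p3)) ∨ ◇p2), w0
2. ¬(◇◇((p1 → p3) → p3) → ◇((p1 → p3) → p3)), w0
3. ¬◇p2, w0
4. ◇◇((p1 → p3) → p3), w0
5. ¬◇((p1 → p3) → p3), w0
6. ¬p2, w0
7. ¬((p1 → p3) → p3), w0
8. p1 → p3, w0
9. ¬p3, w0
10. ¬p1, w0
11. ◇((p1 → p3) → p3), w1
12. ¬p2, w1
13. ¬((p1 → p3) → p3), w1
14. p1 → p3, w1
15. ¬p3, w1
16. ¬p1, w1
17. (p1 → p3) → p3, w2
18. ¬p2, w2
19. ¬((p1 → p3) → p3), w2
20. p1 → p3, w2
21. ¬p3, w2
22. ¬(p1 → p3), w2
23. p1, w2
24. p3, w2
Accessibility: w0Rw0, w0Rw1, w0Rw2, w1Rw1, w1Rw2, w2Rw2
Branch closes: p3 and ¬p3 both at w2.
Every branch closes (one shown): valid in S4, hence also in S5 (every theorem of S4 is a theorem of S5).

S4, S5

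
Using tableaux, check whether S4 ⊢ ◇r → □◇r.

Tableau for the negation ¬(◇r → □◇r):
1. ¬(◇r → □◇r), 0
2. ◇r, 0
3. ¬□◇r, 0
4. r, 1
5. ¬◇r, 2
6. ¬r, 2
Accessibility: 0R0, 0R1, 0R2, 1R1, 2R2
The negation has an open branch (countermodel exists).

No, not valid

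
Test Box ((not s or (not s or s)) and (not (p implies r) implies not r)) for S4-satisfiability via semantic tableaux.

Satisfiable

1. Box ((not s or (not s or s)) and (not (p implies r) implies not r)), 0
2. (not s or (not s or s)) and (not (p implies r) implies not r), 0
3. not s or (not s or s), 0
4. not (p implies r) implies not r, 0
5. not s or s, 0
6. not r, 0
7. s, 0
Accessibility: 0R0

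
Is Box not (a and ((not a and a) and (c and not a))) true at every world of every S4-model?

Tableau for the negation not Box not (a and ((not a and a) and (c and not a))):
1. not Box not (a and ((not a and a) and (c and not a))), u
2. a and ((not a and a) and (c and not a)), v
3. a, v
4. (not a and a) and (c and not a), v
5. not a and a, v
6. c and not a, v
7. not a, v
Accessibility: uRu, uRv, vRv
Branch closes: a and not a both at v.
Every branch of the negation's tableau closes; the branch above is one of them.

Valid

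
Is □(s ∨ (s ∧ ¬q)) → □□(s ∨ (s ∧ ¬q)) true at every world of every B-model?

Invalid (countermodel exists)

Tableau for the negation ¬(□(s ∨ (s ∧ ¬q)) → □□(s ∨ (s ∧ ¬q))):
1. ¬(□(s ∨ (s ∧ ¬q)) → □□(s ∨ (s ∧ ¬q))), u
2. □(s ∨ (s ∧ ¬q)), u
3. ¬□□(s ∨ (s ∧ ¬q)), u
4. s ∨ (s ∧ ¬q), u
5. s ∧ ¬q, u
6. s, u
7. ¬q, u
8. ¬□(s ∨ (s ∧ ¬q)), v
9. s ∨ (s ∧ ¬q), v
10. s ∧ ¬q, v
11. s, v
12. ¬q, v
13. ¬(s ∨ (s ∧ ¬q)), w
14. ¬s, w
15. ¬(s ∧ ¬q), w
16. q, w
Accessibility: uRu, uRv, vRu, vRv, vRw, wRv, wRw
The negation has an open branch (countermodel exists).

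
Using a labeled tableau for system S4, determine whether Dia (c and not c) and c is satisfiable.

1. Dia (c and not c) and c, 0
2. Dia (c and not c), 0
3. c, 0
4. c and not c, 1
5. c, 1
6. not c, 1
Accessibility: 0R0, 0R1, 1R1
Branch closes: c and not c both at 1.
Every branch closes; the branch above is one of them.

Unsatisfiable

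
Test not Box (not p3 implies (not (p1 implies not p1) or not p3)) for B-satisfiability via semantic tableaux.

1. not Box (not p3 implies (not (p1 implies not p1) or not p3)), 0
2. not (not p3 implies (not (p1 implies not p1) or not p3)), 1
3. not p3, 1
4. not (not (p1 implies not p1) or not p3), 1
5. p1 implies not p1, 1
6. p3, 1
Accessibility: 0R0, 0R1, 1R0, 1R1
Branch closes: p3 and not p3 both at 1.
All branches of the tableau close; one closing branch shown above.

Unsatisfiable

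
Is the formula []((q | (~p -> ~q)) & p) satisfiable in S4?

1. []((q | (~p -> ~q)) & p), w0
2. (q | (~p -> ~q)) & p, w0   [[]-rule on 1 via w0Rw0]
3. q | (~p -> ~q), w0   [&-rule on 2]
4. p, w0   [&-rule on 2]
5. ~p -> ~q, w0   [|-rule on 3 (branches; this branch)]
6. ~q, w0   [->-rule on 5 (branches; this branch)]
Accessibility: w0Rw0

Satisfiable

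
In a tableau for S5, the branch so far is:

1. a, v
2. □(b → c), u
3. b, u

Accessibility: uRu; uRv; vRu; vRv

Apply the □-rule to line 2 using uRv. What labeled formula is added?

b → c, v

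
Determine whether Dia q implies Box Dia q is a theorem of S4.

Tableau for the negation not (Dia q implies Box Dia q):
1. not (Dia q implies Box Dia q), 0
2. Dia q, 0
3. not Box Dia q, 0
4. q, 1
5. not Dia q, 2
6. not q, 2
Accessibility: 0R0, 0R1, 0R2, 1R1, 2R2
The negation has an open branch (countermodel exists).

No, not valid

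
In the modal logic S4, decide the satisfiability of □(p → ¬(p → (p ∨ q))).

Satisfiable (open branch found)

1. □(p → ¬(p → (p ∨ q))), u
2. p → ¬(p → (p ∨ q)), u
3. ¬p, u
Accessibility: uRu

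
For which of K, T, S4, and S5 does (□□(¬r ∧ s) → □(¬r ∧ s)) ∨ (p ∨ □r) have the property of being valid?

T, S4, S5

T-tableau for the negation ¬((□□(¬r ∧ s) → □(¬r ∧ s)) ∨ (p ∨ □r)):
1. ¬((□□(¬r ∧ s) → □(¬r ∧ s)) ∨ (p ∨ □r)), u
2. ¬(□□(¬r ∧ s) → □(¬r ∧ s)), u
3. ¬(p ∨ □r), u
4. □□(¬r ∧ s), u
5. ¬□(¬r ∧ s), u
6. ¬p, u
7. ¬□r, u
8. □(¬r ∧ s), u
9. ¬r ∧ s, u
10. ¬r, u
11. s, u
12. ¬(¬r ∧ s), v
13. □(¬r ∧ s), v
14. ¬r ∧ s, v
15. ¬r, v
16. s, v
17. ¬s, v
Accessibility: uRu, uRv, vRv
Branch closes: s and ¬s both at v.
Every branch closes (one shown): valid in T, hence also in S4, S5 (every theorem of T is a theorem of S4 and S5).
K-tableau for the negation ¬((□□(¬r ∧ s) → □(¬r ∧ s)) ∨ (p ∨ □r)):
1. ¬((□□(¬r ∧ s) → □(¬r ∧ s)) ∨ (p ∨ □r)), u
2. ¬(□□(¬r ∧ s) → □(¬r ∧ s)), u
3. ¬(p ∨ □r), u
4. □□(¬r ∧ s), u
5. ¬□(¬r ∧ s), u
6. ¬p, u
7. ¬□r, u
8. ¬(¬r ∧ s), v
9. □(¬r ∧ s), v
10. ¬s, v
11. ¬r, w
12. □(¬r ∧ s), w
Accessibility: uRv, uRw
Complete open branch: countermodel on a K-frame, so not valid in K.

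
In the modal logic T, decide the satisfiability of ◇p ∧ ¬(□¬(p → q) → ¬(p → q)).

Unsatisfiable

1. ◇p ∧ ¬(□¬(p → q) → ¬(p → q)), u
2. ◇p, u
3. ¬(□¬(p → q) → ¬(p → q)), u
4. □¬(p → q), u
5. p → q, u
6. ¬(p → q), u
7. p, u
8. ¬q, u
9. q, u
Accessibility: uRu
Branch closes: q and ¬q both at u.
Every branch closes; the branch above is one of them.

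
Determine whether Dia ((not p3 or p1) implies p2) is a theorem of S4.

No, not valid

Tableau for the negation not Dia ((not p3 or p1) implies p2):
1. not Dia ((not p3 or p1) implies p2), u
2. not ((not p3 or p1) implies p2), u   [neg-Dia-rule on 1 via uRu]
3. not p3 or p1, u   [neg-implies-rule on 2]
4. not p2, u   [neg-implies-rule on 2]
5. p1, u   [or-rule on 3 (branches; this branch)]
Accessibility: uRu
The negation has an open branch (countermodel exists).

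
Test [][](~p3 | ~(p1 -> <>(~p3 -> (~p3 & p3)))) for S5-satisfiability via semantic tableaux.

Yes, satisfiable

1. [][](~p3 | ~(p1 -> <>(~p3 -> (~p3 & p3)))), w0
2. [](~p3 | ~(p1 -> <>(~p3 -> (~p3 & p3)))), w0
3. ~p3 | ~(p1 -> <>(~p3 -> (~p3 & p3))), w0
4. ~(p1 -> <>(~p3 -> (~p3 & p3))), w0
5. p1, w0
6. ~<>(~p3 -> (~p3 & p3)), w0
7. ~(~p3 -> (~p3 & p3)), w0
8. ~p3, w0
9. ~(~p3 & p3), w0
Accessibility: w0Rw0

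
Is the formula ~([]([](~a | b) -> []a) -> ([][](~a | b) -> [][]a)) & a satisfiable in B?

Unsatisfiable

1. ~([]([](~a | b) -> []a) -> ([][](~a | b) -> [][]a)) & a, 0
2. ~([]([](~a | b) -> []a) -> ([][](~a | b) -> [][]a)), 0
3. a, 0
4. []([](~a | b) -> []a), 0
5. ~([][](~a | b) -> [][]a), 0
6. [][](~a | b), 0
7. ~[][]a, 0
8. [](~a | b) -> []a, 0
9. [](~a | b), 0
10. ~a | b, 0
11. []a, 0
12. b, 0
13. ~[]a, 1
14. [](~a | b) -> []a, 1
15. [](~a | b), 1
16. ~a | b, 1
17. a, 1
18. ~[](~a | b), 1
19. b, 1
20. ~a, 2
21. ~a | b, 2
22. b, 2
23. ~(~a | b), 3
24. a, 3
25. ~b, 3
26. ~a | b, 3
27. b, 3
Accessibility: 0R0, 0R1, 1R0, 1R1, 1R2, 1R3, 2R1, 2R2, 3R1, 3R3
Branch closes: b and ~b both at 3.
Every branch closes; the branch above is one of them.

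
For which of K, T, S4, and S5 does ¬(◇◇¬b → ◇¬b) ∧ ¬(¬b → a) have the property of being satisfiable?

K

T-tableau for the formula:
1. ¬(◇◇¬b → ◇¬b) ∧ ¬(¬b → a), u
2. ¬(◇◇¬b → ◇¬b), u   [∧-rule on 1]
3. ¬(¬b → a), u   [∧-rule on 1]
4. ◇◇¬b, u   [¬→-rule on 2]
5. ¬◇¬b, u   [¬→-rule on 2]
6. ¬b, u   [¬→-rule on 3]
7. ¬a, u   [¬→-rule on 3]
8. b, u   [¬◇-rule on 5 via uRu]
Accessibility: uRu
Branch closes: b and ¬b both at u.
Every branch closes (one shown): unsatisfiable in T, hence also in S4, S5 (every S4/S5-frame is a T-frame).
K-tableau for the formula:
1. ¬(◇◇¬b → ◇¬b) ∧ ¬(¬b → a), u
2. ¬(◇◇¬b → ◇¬b), u   [∧-rule on 1]
3. ¬(¬b → a), u   [∧-rule on 1]
4. ◇◇¬b, u   [¬→-rule on 2]
5. ¬◇¬b, u   [¬→-rule on 2]
6. ¬b, u   [¬→-rule on 3]
7. ¬a, u   [¬→-rule on 3]
8. ◇¬b, v   [◇-rule on 4: fresh world v, uRv]
9. b, v   [¬◇-rule on 5 via uRv]
10. ¬b, w   [◇-rule on 8: fresh world w, vRw]
Accessibility: uRv, vRw
Complete open branch: satisfiable in K.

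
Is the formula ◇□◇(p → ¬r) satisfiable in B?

Satisfiable (open branch found)

1. ◇□◇(p → ¬r), w0
2. □◇(p → ¬r), w1   [◇-rule on 1: fresh world w1, w0Rw1]
3. ◇(p → ¬r), w0   [□-rule on 2 via w1Rw0]
4. ◇(p → ¬r), w1   [□-rule on 2 via w1Rw1]
5. p → ¬r, w2   [◇-rule on 3: fresh world w2, w0Rw2]
6. ¬r, w2   [→-rule on 5 (branches; this branch)]
7. p → ¬r, w3   [◇-rule on 4: fresh world w3, w1Rw3]
8. ◇(p → ¬r), w3   [□-rule on 2 via w1Rw3]
9. ¬r, w3   [→-rule on 7 (branches; this branch)]
10. p → ¬r, w4   [◇-rule on 8: fresh world w4, w3Rw4]
11. ¬r, w4   [→-rule on 10 (branches; this branch)]
Accessibility: w0Rw0, w0Rw1, w0Rw2, w1Rw0, w1Rw1, w1Rw3, w2Rw0, w2Rw2, w3Rw1, w3Rw3, w3Rw4, w4Rw3, w4Rw4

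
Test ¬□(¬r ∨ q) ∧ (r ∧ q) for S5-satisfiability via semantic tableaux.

Satisfiable

1. ¬□(¬r ∨ q) ∧ (r ∧ q), 0
2. ¬□(¬r ∨ q), 0   [∧-rule on 1]
3. r ∧ q, 0   [∧-rule on 1]
4. r, 0   [∧-rule on 3]
5. q, 0   [∧-rule on 3]
6. ¬(¬r ∨ q), 1   [¬□-rule on 2: fresh world 1, 0R1]
7. r, 1   [¬∨-rule on 6]
8. ¬q, 1   [¬∨-rule on 6]
Accessibility: 0R0, 0R1, 1R0, 1R1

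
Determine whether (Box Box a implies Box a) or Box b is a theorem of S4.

Yes, valid

Tableau for the negation not ((Box Box a implies Box a) or Box b):
1. not ((Box Box a implies Box a) or Box b), u
2. not (Box Box a implies Box a), u   [neg-or-rule on 1]
3. not Box b, u   [neg-or-rule on 1]
4. Box Box a, u   [neg-implies-rule on 2]
5. not Box a, u   [neg-implies-rule on 2]
6. Box a, u   [Box-rule on 4 via uRu]
7. a, u   [Box-rule on 6 via uRu]
8. not b, v   [neg-Box-rule on 3: fresh world v, uRv]
9. Box a, v   [Box-rule on 4 via uRv]
10. a, v   [Box-rule on 6 via uRv]
11. not a, w   [neg-Box-rule on 5: fresh world w, uRw]
12. Box a, w   [Box-rule on 4 via uRw]
13. a, w   [Box-rule on 6 via uRw]
Accessibility: uRu, uRv, uRw, vRv, wRw
Branch closes: a and not a both at w.
Every branch of the negation's tableau closes; the branch above is one of them.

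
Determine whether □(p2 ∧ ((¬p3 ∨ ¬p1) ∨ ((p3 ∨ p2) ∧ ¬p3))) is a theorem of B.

Tableau for the negation ¬□(p2 ∧ ((¬p3 ∨ ¬p1) ∨ ((p3 ∨ p2) ∧ ¬p3))):
1. ¬□(p2 ∧ ((¬p3 ∨ ¬p1) ∨ ((p3 ∨ p2) ∧ ¬p3))), u
2. ¬(p2 ∧ ((¬p3 ∨ ¬p1) ∨ ((p3 ∨ p2) ∧ ¬p3))), v
3. ¬((¬p3 ∨ ¬p1) ∨ ((p3 ∨ p2) ∧ ¬p3)), v
4. ¬(¬p3 ∨ ¬p1), v
5. ¬((p3 ∨ p2) ∧ ¬p3), v
6. p3, v
7. p1, v
Accessibility: uRu, uRv, vRu, vRv
The negation has an open branch (countermodel exists).

Not valid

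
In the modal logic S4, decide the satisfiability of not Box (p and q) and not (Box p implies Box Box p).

Unsatisfiable

1. not Box (p and q) and not (Box p implies Box Box p), w0
2. not Box (p and q), w0
3. not (Box p implies Box Box p), w0
4. Box p, w0
5. not Box Box p, w0
6. p, w0
7. not (p and q), w1
8. p, w1
9. not q, w1
10. not Box p, w2
11. p, w2
12. not p, w3
13. p, w3
Accessibility: w0Rw0, w0Rw1, w0Rw2, w0Rw3, w1Rw1, w2Rw2, w2Rw3, w3Rw3
Branch closes: p and not p both at w3.
Every branch closes; the branch above is one of them.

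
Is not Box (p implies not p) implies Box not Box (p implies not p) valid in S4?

Tableau for the negation not (not Box (p implies not p) implies Box not Box (p implies not p)):
1. not (not Box (p implies not p) implies Box not Box (p implies not p)), 0
2. not Box (p implies not p), 0
3. not Box not Box (p implies not p), 0
4. not (p implies not p), 1
5. p, 1
6. Box (p implies not p), 2
7. p implies not p, 2
8. not p, 2
Accessibility: 0R0, 0R1, 0R2, 1R1, 2R2
The negation has an open branch (countermodel exists).

Invalid (countermodel exists)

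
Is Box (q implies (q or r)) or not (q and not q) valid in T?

Valid

Tableau for the negation not (Box (q implies (q or r)) or not (q and not q)):
1. not (Box (q implies (q or r)) or not (q and not q)), u
2. not Box (q implies (q or r)), u
3. q and not q, u
4. q, u
5. not q, u
Accessibility: uRu
Branch closes: q and not q both at u.
All branches of the negation close; one closing branch shown above.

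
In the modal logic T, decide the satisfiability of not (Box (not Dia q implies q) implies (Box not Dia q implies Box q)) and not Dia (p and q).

Unsatisfiable (every branch closes)

1. not (Box (not Dia q implies q) implies (Box not Dia q implies Box q)) and not Dia (p and q), u
2. not (Box (not Dia q implies q) implies (Box not Dia q implies Box q)), u   [and-rule on 1]
3. not Dia (p and q), u   [and-rule on 1]
4. Box (not Dia q implies q), u   [neg-implies-rule on 2]
5. not (Box not Dia q implies Box q), u   [neg-implies-rule on 2]
6. Box not Dia q, u   [neg-implies-rule on 5]
7. not Box q, u   [neg-implies-rule on 5]
8. not (p and q), u   [neg-Dia-rule on 3 via uRu]
9. not Dia q implies q, u   [Box-rule on 4 via uRu]
10. not Dia q, u   [Box-rule on 6 via uRu]
11. not q, u   [neg-Dia-rule on 10 via uRu]
12. Dia q, u   [implies-rule on 9 (branches; this branch)]
13. not q, v   [neg-Box-rule on 7: fresh world v, uRv]
14. not (p and q), v   [neg-Dia-rule on 3 via uRv]
15. not Dia q implies q, v   [Box-rule on 4 via uRv]
16. not Dia q, v   [Box-rule on 6 via uRv]
17. Dia q, v   [implies-rule on 15 (branches; this branch)]
18. q, w   [Dia-rule on 12: fresh world w, uRw]
19. not (p and q), w   [neg-Dia-rule on 3 via uRw]
20. not Dia q implies q, w   [Box-rule on 4 via uRw]
21. not Dia q, w   [Box-rule on 6 via uRw]
22. not q, w   [neg-Dia-rule on 10 via uRw]
Accessibility: uRu, uRv, uRw, vRv, wRw
Branch closes: q and not q both at w.
All branches of the tableau close; one closing branch shown above.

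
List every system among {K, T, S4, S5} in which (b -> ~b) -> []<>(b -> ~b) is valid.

S5

S5-tableau for the negation ~((b -> ~b) -> []<>(b -> ~b)):
1. ~((b -> ~b) -> []<>(b -> ~b)), w0
2. b -> ~b, w0
3. ~[]<>(b -> ~b), w0
4. ~b, w0
5. ~<>(b -> ~b), w1
6. ~(b -> ~b), w0
7. b, w0
Accessibility: w0Rw0, w0Rw1, w1Rw0, w1Rw1
Branch closes: b and ~b both at w0.
Every branch closes (one shown): valid in S5.
S4-tableau for the negation ~((b -> ~b) -> []<>(b -> ~b)):
1. ~((b -> ~b) -> []<>(b -> ~b)), w0
2. b -> ~b, w0
3. ~[]<>(b -> ~b), w0
4. ~b, w0
5. ~<>(b -> ~b), w1
6. ~(b -> ~b), w1
7. b, w1
Accessibility: w0Rw0, w0Rw1, w1Rw1
Complete open branch: countermodel on an S4-frame, so not valid in S4, nor in K, T (the same frame is also a K-frame and a T-frame).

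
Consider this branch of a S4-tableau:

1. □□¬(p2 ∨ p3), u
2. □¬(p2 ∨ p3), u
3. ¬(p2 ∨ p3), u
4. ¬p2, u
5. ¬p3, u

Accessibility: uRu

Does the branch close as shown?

No, open

No world carries both an atom and its negation.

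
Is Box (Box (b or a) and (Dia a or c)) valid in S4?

Tableau for the negation not Box (Box (b or a) and (Dia a or c)):
1. not Box (Box (b or a) and (Dia a or c)), 0
2. not (Box (b or a) and (Dia a or c)), 1
3. not (Dia a or c), 1
4. not Dia a, 1
5. not c, 1
6. not a, 1
Accessibility: 0R0, 0R1, 1R1
The negation has an open branch (countermodel exists).

Not valid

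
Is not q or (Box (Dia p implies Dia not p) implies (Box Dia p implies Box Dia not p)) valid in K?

Yes, valid

Tableau for the negation not (not q or (Box (Dia p implies Dia not p) implies (Box Dia p implies Box Dia not p))):
1. not (not q or (Box (Dia p implies Dia not p) implies (Box Dia p implies Box Dia not p))), u
2. q, u   [neg-or-rule on 1]
3. not (Box (Dia p implies Dia not p) implies (Box Dia p implies Box Dia not p)), u   [neg-or-rule on 1]
4. Box (Dia p implies Dia not p), u   [neg-implies-rule on 3]
5. not (Box Dia p implies Box Dia not p), u   [neg-implies-rule on 3]
6. Box Dia p, u   [neg-implies-rule on 5]
7. not Box Dia not p, u   [neg-implies-rule on 5]
8. not Dia not p, v   [neg-Box-rule on 7: fresh world v, uRv]
9. Dia p implies Dia not p, v   [Box-rule on 4 via uRv]
10. Dia p, v   [Box-rule on 6 via uRv]
11. Dia not p, v   [implies-rule on 9 (branches; this branch)]
12. p, w   [Dia-rule on 10: fresh world w, vRw]
13. not p, x   [Dia-rule on 11: fresh world x, vRx]
14. p, x   [neg-Dia-rule on 8 via vRx]
Accessibility: uRv, vRw, vRx
Branch closes: p and not p both at x.
Every branch of the negation's tableau closes; the branch above is one of them.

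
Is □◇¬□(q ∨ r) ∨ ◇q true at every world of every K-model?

Tableau for the negation ¬(□◇¬□(q ∨ r) ∨ ◇q):
1. ¬(□◇¬□(q ∨ r) ∨ ◇q), 0
2. ¬□◇¬□(q ∨ r), 0   [¬∨-rule on 1]
3. ¬◇q, 0   [¬∨-rule on 1]
4. ¬◇¬□(q ∨ r), 1   [¬□-rule on 2: fresh world 1, 0R1]
5. ¬q, 1   [¬◇-rule on 3 via 0R1]
Accessibility: 0R1
The negation has an open branch (countermodel exists).

Not valid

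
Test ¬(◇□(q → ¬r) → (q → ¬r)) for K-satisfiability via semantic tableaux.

1. ¬(◇□(q → ¬r) → (q → ¬r)), u
2. ◇□(q → ¬r), u
3. ¬(q → ¬r), u
4. q, u
5. r, u
6. □(q → ¬r), v
Accessibility: uRv

Yes, satisfiable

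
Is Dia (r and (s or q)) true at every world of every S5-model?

Invalid (countermodel exists)

Tableau for the negation not Dia (r and (s or q)):
1. not Dia (r and (s or q)), 0
2. not (r and (s or q)), 0   [neg-Dia-rule on 1 via 0R0]
3. not (s or q), 0   [neg-and-rule on 2 (branches; this branch)]
4. not s, 0   [neg-or-rule on 3]
5. not q, 0   [neg-or-rule on 3]
Accessibility: 0R0
The negation has an open branch (countermodel exists).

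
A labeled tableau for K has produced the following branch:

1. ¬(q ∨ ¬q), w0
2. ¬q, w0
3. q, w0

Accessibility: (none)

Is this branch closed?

Both q and ¬q appear at w0.

Yes, closed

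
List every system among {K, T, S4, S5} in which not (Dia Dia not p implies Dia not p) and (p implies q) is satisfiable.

T-tableau for the formula:
1. not (Dia Dia not p implies Dia not p) and (p implies q), u
2. not (Dia Dia not p implies Dia not p), u
3. p implies q, u
4. Dia Dia not p, u
5. not Dia not p, u
6. p, u
7. q, u
8. Dia not p, v
9. p, v
10. not p, w
Accessibility: uRu, uRv, vRv, vRw, wRw
Complete open branch: satisfiable in T, hence also in K (this T-model is also a K-model).
S4-tableau for the formula:
1. not (Dia Dia not p implies Dia not p) and (p implies q), u
2. not (Dia Dia not p implies Dia not p), u
3. p implies q, u
4. Dia Dia not p, u
5. not Dia not p, u
6. p, u
7. q, u
8. Dia not p, v
9. p, v
10. not p, w
11. p, w
Accessibility: uRu, uRv, uRw, vRv, vRw, wRw
Branch closes: p and not p both at w.
Every branch closes (one shown): unsatisfiable in S4, hence also in S5 (every S5-frame is an S4-frame).

K, T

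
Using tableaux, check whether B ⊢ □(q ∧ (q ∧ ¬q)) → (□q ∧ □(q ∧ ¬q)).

Valid

Tableau for the negation ¬(□(q ∧ (q ∧ ¬q)) → (□q ∧ □(q ∧ ¬q))):
1. ¬(□(q ∧ (q ∧ ¬q)) → (□q ∧ □(q ∧ ¬q))), 0
2. □(q ∧ (q ∧ ¬q)), 0   [¬→-rule on 1]
3. ¬(□q ∧ □(q ∧ ¬q)), 0   [¬→-rule on 1]
4. q ∧ (q ∧ ¬q), 0   [□-rule on 2 via 0R0]
5. q, 0   [∧-rule on 4]
6. q ∧ ¬q, 0   [∧-rule on 4]
7. ¬q, 0   [∧-rule on 6]
Accessibility: 0R0
Branch closes: q and ¬q both at 0.
Every branch of the negation's tableau closes; the branch above is one of them.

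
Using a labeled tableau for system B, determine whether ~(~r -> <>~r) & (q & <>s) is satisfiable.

1. ~(~r -> <>~r) & (q & <>s), u
2. ~(~r -> <>~r), u
3. q & <>s, u
4. ~r, u
5. ~<>~r, u
6. q, u
7. <>s, u
8. r, u
Accessibility: uRu
Branch closes: r and ~r both at u.
(One branch shown.) All branches close.

Unsatisfiable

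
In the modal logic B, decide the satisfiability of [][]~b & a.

Yes, satisfiable

1. [][]~b & a, w0
2. [][]~b, w0   [&-rule on 1]
3. a, w0   [&-rule on 1]
4. []~b, w0   [[]-rule on 2 via w0Rw0]
5. ~b, w0   [[]-rule on 4 via w0Rw0]
Accessibility: w0Rw0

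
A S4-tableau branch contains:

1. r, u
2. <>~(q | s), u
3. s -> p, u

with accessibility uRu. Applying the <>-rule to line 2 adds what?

a fresh world v with uRv, and ~(q | s) at v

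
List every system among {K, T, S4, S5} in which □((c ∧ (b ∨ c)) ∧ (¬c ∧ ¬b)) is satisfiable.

K

T-tableau for the formula:
1. □((c ∧ (b ∨ c)) ∧ (¬c ∧ ¬b)), w0
2. (c ∧ (b ∨ c)) ∧ (¬c ∧ ¬b), w0
3. c ∧ (b ∨ c), w0
4. ¬c ∧ ¬b, w0
5. c, w0
6. b ∨ c, w0
7. ¬c, w0
8. ¬b, w0
Accessibility: w0Rw0
Branch closes: c and ¬c both at w0.
Every branch closes (one shown): unsatisfiable in T, hence also in S4, S5 (every S4/S5-frame is a T-frame).
K-tableau for the formula:
1. □((c ∧ (b ∨ c)) ∧ (¬c ∧ ¬b)), w0
Complete open branch: satisfiable in K.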